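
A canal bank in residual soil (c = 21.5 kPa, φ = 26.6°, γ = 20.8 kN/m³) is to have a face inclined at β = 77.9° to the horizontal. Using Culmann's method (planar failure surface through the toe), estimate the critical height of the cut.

Culmann's analysis gives the critical failure plane at α_cr = (β + φ)/2 = (77.9 + 26.6)/2 = 52.2°, and the critical height
H_c = (4c/γ) · sinβ cosφ / [1 − cos(β − φ)]
    = (4·21.5/20.8) · sin77.9°·cos26.6° / [1 − cos(51.3°)]
    = 4.135 · 0.9778·0.8942 / [1 − 0.6252]
    = 4.135 · 0.8743 / 0.3748
    = 9.65 m

H_c = 9.65 m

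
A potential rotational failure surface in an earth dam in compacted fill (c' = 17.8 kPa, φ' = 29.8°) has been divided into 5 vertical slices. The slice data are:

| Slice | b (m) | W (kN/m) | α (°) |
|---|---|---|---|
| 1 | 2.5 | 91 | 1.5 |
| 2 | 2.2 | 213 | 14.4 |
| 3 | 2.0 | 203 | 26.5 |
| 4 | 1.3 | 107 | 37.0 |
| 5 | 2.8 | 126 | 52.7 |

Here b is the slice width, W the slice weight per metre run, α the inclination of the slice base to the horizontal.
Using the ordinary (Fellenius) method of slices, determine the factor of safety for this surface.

Ordinary method of slices: FS = Σ[c'·Δl_i + (W_i cosα_i)·tanφ'] / Σ W_i sinα_i, with Δl_i = b_i / cosα_i.
Slice 1: Δl = 2.5/cos1.5° = 2.501 m; N'_1 = 91·cos1.5° = 91.0; c'Δl = 44.52; W sinα = 2.4
Slice 2: Δl = 2.2/cos14.4° = 2.271 m; N'_2 = 213·cos14.4° = 206.3; c'Δl = 40.43; W sinα = 53.0
Slice 3: Δl = 2.0/cos26.5° = 2.235 m; N'_3 = 203·cos26.5° = 181.7; c'Δl = 39.78; W sinα = 90.6
Slice 4: Δl = 1.3/cos37.0° = 1.628 m; N'_4 = 107·cos37.0° = 85.5; c'Δl = 28.97; W sinα = 64.4
Slice 5: Δl = 2.8/cos52.7° = 4.621 m; N'_5 = 126·cos52.7° = 76.4; c'Δl = 82.25; W sinα = 100.2
Σc'Δl = 235.9 kN/m; ΣN' = 640.8 kN/m; ΣW sinα = 310.6 kN/m
Resisting = 235.9 + 640.8·tan29.8° = 235.9 + 367.0 = 602.9 kN/m
FS = 602.9 / 310.6 = 1.941

FS = 1.94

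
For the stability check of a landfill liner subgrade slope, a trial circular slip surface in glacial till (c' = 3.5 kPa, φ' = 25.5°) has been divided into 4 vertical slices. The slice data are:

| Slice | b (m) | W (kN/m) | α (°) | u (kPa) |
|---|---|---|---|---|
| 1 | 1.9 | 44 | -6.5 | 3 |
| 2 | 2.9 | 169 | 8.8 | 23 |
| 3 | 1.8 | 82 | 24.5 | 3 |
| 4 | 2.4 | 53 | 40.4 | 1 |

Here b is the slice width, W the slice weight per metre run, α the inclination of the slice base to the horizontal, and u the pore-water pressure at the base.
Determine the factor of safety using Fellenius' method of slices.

FS = 1.69

Ordinary method of slices: FS = Σ[c'·Δl_i + (W_i cosα_i − u_i·Δl_i)·tanφ'] / Σ W_i sinα_i, with Δl_i = b_i / cosα_i.
Slice 1: Δl = 1.9/cos(-6.5°) = 1.912 m; N'_1 = 44·cos(-6.5°) − 3·1.912 = 38.0; c'Δl = 6.69; W sinα = -5.0
Slice 2: Δl = 2.9/cos8.8° = 2.935 m; N'_2 = 169·cos8.8° − 23·2.935 = 99.5; c'Δl = 10.27; W sinα = 25.9
Slice 3: Δl = 1.8/cos24.5° = 1.978 m; N'_3 = 82·cos24.5° − 3·1.978 = 68.7; c'Δl = 6.92; W sinα = 34.0
Slice 4: Δl = 2.4/cos40.4° = 3.152 m; N'_4 = 53·cos40.4° − 1·3.152 = 37.2; c'Δl = 11.03; W sinα = 34.4
Σc'Δl = 34.9 kN/m; ΣN' = 243.4 kN/m; ΣW sinα = 89.2 kN/m
Resisting = 34.9 + 243.4·tan25.5° = 34.9 + 116.1 = 151.0 kN/m
FS = 151.0 / 89.2 = 1.692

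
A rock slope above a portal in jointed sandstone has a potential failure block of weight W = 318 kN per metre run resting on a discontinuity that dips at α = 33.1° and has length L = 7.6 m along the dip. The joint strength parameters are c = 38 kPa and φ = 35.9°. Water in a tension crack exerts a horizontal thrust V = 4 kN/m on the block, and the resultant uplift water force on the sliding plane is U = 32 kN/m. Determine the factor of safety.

Resolving the block weight along and normal to the plane and applying the Mohr–Coulomb strength on the joint:
N' = W cosα − U − V sinα = 318·cos33.1° − 32 − 4·sin33.1° = 232.2 kN/m
Driving force T = W sinα + V cosα = 318·sin33.1° + 4·cos33.1° = 177.0 kN/m
Resisting force R = c·L + N'·tanφ = 38·7.6 + 232.2·tan35.9° = 288.8 + 168.1 = 456.9 kN/m
FS = R / T = 456.9 / 177.0 = 2.581

FS = 2.58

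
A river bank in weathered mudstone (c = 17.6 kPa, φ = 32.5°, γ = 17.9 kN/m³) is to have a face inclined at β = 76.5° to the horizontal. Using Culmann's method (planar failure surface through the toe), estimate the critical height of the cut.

H_c = 11.49 m

Culmann's analysis gives the critical failure plane at α_cr = (β + φ)/2 = (76.5 + 32.5)/2 = 54.5°, and the critical height
H_c = (4c/γ) · sinβ cosφ / [1 − cos(β − φ)]
    = (4·17.6/17.9) · sin76.5°·cos32.5° / [1 − cos(44.0°)]
    = 3.933 · 0.9724·0.8434 / [1 − 0.7193]
    = 3.933 · 0.8201 / 0.2807
    = 11.49 m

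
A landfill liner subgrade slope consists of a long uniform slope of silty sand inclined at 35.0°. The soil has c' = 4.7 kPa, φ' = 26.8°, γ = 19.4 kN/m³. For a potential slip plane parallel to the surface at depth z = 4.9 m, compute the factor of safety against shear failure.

FS = 0.83

For an infinite slope with a slip plane parallel to the surface (no pore pressure): FS = [c' + γz cos²β tanφ'] / [γz sinβ cosβ].
γz = 19.4·4.9 = 95.06 kN/m²
Numerator = 4.7 + 95.06·cos²35.0°·tan26.8° = 4.7 + 95.06·0.6710·0.5051 = 36.921 kPa
Denominator = 95.06·sin35.0°·cos35.0° = 95.06·0.5736·0.8192 = 44.664 kPa
FS = 36.921 / 44.664 = 0.827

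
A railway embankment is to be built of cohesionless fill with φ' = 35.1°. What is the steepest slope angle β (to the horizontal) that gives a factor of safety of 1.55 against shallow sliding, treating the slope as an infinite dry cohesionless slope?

β = 24.4°

For an infinite dry cohesionless slope FS = tanφ'/tanβ, so tanβ = tanφ' / FS.
tanβ = tan35.1° / 1.55 = 0.7028 / 1.55 = 0.4534
β = arctan(0.4534) = 24.39°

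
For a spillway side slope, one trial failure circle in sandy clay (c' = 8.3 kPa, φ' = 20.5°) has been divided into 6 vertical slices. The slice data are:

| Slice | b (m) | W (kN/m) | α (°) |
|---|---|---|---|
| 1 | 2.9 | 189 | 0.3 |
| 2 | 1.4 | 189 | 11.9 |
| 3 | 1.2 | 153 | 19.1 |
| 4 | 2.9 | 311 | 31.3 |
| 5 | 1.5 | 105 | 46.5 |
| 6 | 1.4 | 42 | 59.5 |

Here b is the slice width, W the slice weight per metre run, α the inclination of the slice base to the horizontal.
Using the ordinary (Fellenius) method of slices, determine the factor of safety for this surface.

Ordinary method of slices: FS = Σ[c'·Δl_i + (W_i cosα_i)·tanφ'] / Σ W_i sinα_i, with Δl_i = b_i / cosα_i.
Slice 1: Δl = 2.9/cos0.3° = 2.900 m; N'_1 = 189·cos0.3° = 189.0; c'Δl = 24.07; W sinα = 1.0
Slice 2: Δl = 1.4/cos11.9° = 1.431 m; N'_2 = 189·cos11.9° = 184.9; c'Δl = 11.88; W sinα = 39.0
Slice 3: Δl = 1.2/cos19.1° = 1.270 m; N'_3 = 153·cos19.1° = 144.6; c'Δl = 10.54; W sinα = 50.1
Slice 4: Δl = 2.9/cos31.3° = 3.394 m; N'_4 = 311·cos31.3° = 265.7; c'Δl = 28.17; W sinα = 161.6
Slice 5: Δl = 1.5/cos46.5° = 2.179 m; N'_5 = 105·cos46.5° = 72.3; c'Δl = 18.09; W sinα = 76.2
Slice 6: Δl = 1.4/cos59.5° = 2.758 m; N'_6 = 42·cos59.5° = 21.3; c'Δl = 22.89; W sinα = 36.2
Σc'Δl = 115.6 kN/m; ΣN' = 877.8 kN/m; ΣW sinα = 363.9 kN/m
Resisting = 115.6 + 877.8·tan20.5° = 115.6 + 328.2 = 443.8 kN/m
FS = 443.8 / 363.9 = 1.220

FS = 1.22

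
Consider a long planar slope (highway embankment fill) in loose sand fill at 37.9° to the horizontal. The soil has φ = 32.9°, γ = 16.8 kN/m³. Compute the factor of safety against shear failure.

FS = 0.83

For a dry cohesionless infinite slope the factor of safety is FS = tanφ / tanβ.
FS = tan32.9° / tan37.9° = 0.6469 / 0.7785 = 0.831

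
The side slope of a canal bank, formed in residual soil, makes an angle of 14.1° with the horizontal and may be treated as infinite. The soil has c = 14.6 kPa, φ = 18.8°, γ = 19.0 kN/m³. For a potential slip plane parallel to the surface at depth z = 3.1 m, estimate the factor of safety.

FS = 2.40

For an infinite slope with a slip plane parallel to the surface (no pore pressure): FS = [c + γz cos²β tanφ] / [γz sinβ cosβ].
γz = 19.0·3.1 = 58.90 kN/m²
Numerator = 14.6 + 58.90·cos²14.1°·tan18.8° = 14.6 + 58.90·0.9407·0.3404 = 33.461 kPa
Denominator = 58.90·sin14.1°·cos14.1° = 58.90·0.2436·0.9699 = 13.917 kPa
FS = 33.461 / 13.917 = 2.404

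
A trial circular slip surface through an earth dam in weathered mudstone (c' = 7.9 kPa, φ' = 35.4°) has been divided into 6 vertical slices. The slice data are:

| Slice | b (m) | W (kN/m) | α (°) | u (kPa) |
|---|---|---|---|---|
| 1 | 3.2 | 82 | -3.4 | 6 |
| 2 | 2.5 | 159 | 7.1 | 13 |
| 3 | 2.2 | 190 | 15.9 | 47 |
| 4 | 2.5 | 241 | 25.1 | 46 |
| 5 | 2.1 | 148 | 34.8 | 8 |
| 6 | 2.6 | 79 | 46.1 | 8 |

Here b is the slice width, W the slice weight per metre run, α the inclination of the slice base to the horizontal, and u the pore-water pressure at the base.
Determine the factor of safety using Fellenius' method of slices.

Ordinary method of slices: FS = Σ[c'·Δl_i + (W_i cosα_i − u_i·Δl_i)·tanφ'] / Σ W_i sinα_i, with Δl_i = b_i / cosα_i.
Slice 1: Δl = 3.2/cos(-3.4°) = 3.206 m; N'_1 = 82·cos(-3.4°) − 6·3.206 = 62.6; c'Δl = 25.32; W sinα = -4.9
Slice 2: Δl = 2.5/cos7.1° = 2.519 m; N'_2 = 159·cos7.1° − 13·2.519 = 125.0; c'Δl = 19.90; W sinα = 19.7
Slice 3: Δl = 2.2/cos15.9° = 2.288 m; N'_3 = 190·cos15.9° − 47·2.288 = 75.2; c'Δl = 18.07; W sinα = 52.1
Slice 4: Δl = 2.5/cos25.1° = 2.761 m; N'_4 = 241·cos25.1° − 46·2.761 = 91.3; c'Δl = 21.81; W sinα = 102.2
Slice 5: Δl = 2.1/cos34.8° = 2.557 m; N'_5 = 148·cos34.8° − 8·2.557 = 101.1; c'Δl = 20.20; W sinα = 84.5
Slice 6: Δl = 2.6/cos46.1° = 3.750 m; N'_6 = 79·cos46.1° − 8·3.750 = 24.8; c'Δl = 29.62; W sinα = 56.9
Σc'Δl = 134.9 kN/m; ΣN' = 480.0 kN/m; ΣW sinα = 310.5 kN/m
Resisting = 134.9 + 480.0·tan35.4° = 134.9 + 341.1 = 476.0 kN/m
FS = 476.0 / 310.5 = 1.533

FS = 1.53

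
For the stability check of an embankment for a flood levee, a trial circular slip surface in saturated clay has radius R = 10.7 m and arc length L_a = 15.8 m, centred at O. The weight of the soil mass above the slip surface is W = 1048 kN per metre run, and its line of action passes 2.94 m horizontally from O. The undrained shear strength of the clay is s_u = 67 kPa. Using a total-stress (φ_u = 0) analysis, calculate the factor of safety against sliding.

Taking moments about the centre O, the resisting moment is provided by the undrained shear strength acting along the arc:
M_R = s_u·L_a·R = 67·15.80·10.7 = 11327.0 kN·m/m
M_D = W·d = 1048·2.94 = 3081.1 kN·m/m
FS = M_R / M_D = 11327.0 / 3081.1 = 3.676

FS = 3.68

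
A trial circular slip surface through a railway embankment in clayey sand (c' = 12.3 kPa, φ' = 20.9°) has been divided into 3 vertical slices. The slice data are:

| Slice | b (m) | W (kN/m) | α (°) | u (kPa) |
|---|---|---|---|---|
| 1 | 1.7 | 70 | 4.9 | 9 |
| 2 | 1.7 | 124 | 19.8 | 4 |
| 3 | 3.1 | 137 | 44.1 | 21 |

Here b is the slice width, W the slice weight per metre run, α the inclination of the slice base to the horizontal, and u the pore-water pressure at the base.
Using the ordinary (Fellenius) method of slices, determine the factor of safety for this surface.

FS = 1.13

Ordinary method of slices: FS = Σ[c'·Δl_i + (W_i cosα_i − u_i·Δl_i)·tanφ'] / Σ W_i sinα_i, with Δl_i = b_i / cosα_i.
Slice 1: Δl = 1.7/cos4.9° = 1.706 m; N'_1 = 70·cos4.9° − 9·1.706 = 54.4; c'Δl = 20.99; W sinα = 6.0
Slice 2: Δl = 1.7/cos19.8° = 1.807 m; N'_2 = 124·cos19.8° − 4·1.807 = 109.4; c'Δl = 22.22; W sinα = 42.0
Slice 3: Δl = 3.1/cos44.1° = 4.317 m; N'_3 = 137·cos44.1° − 21·4.317 = 7.7; c'Δl = 53.10; W sinα = 95.3
Σc'Δl = 96.3 kN/m; ΣN' = 171.6 kN/m; ΣW sinα = 143.3 kN/m
Resisting = 96.3 + 171.6·tan20.9° = 96.3 + 65.5 = 161.8 kN/m
FS = 161.8 / 143.3 = 1.129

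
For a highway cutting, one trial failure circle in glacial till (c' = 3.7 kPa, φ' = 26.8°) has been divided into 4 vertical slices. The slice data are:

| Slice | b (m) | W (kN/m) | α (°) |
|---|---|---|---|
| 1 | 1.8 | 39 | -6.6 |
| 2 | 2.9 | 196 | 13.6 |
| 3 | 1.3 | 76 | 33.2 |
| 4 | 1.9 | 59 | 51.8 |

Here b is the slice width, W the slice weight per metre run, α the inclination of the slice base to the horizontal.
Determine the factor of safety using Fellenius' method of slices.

Ordinary method of slices: FS = Σ[c'·Δl_i + (W_i cosα_i)·tanφ'] / Σ W_i sinα_i, with Δl_i = b_i / cosα_i.
Slice 1: Δl = 1.8/cos(-6.6°) = 1.812 m; N'_1 = 39·cos(-6.6°) = 38.7; c'Δl = 6.70; W sinα = -4.5
Slice 2: Δl = 2.9/cos13.6° = 2.984 m; N'_2 = 196·cos13.6° = 190.5; c'Δl = 11.04; W sinα = 46.1
Slice 3: Δl = 1.3/cos33.2° = 1.554 m; N'_3 = 76·cos33.2° = 63.6; c'Δl = 5.75; W sinα = 41.6
Slice 4: Δl = 1.9/cos51.8° = 3.072 m; N'_4 = 59·cos51.8° = 36.5; c'Δl = 11.37; W sinα = 46.4
Σc'Δl = 34.9 kN/m; ΣN' = 329.3 kN/m; ΣW sinα = 129.6 kN/m
Resisting = 34.9 + 329.3·tan26.8° = 34.9 + 166.4 = 201.2 kN/m
FS = 201.2 / 129.6 = 1.553

FS = 1.55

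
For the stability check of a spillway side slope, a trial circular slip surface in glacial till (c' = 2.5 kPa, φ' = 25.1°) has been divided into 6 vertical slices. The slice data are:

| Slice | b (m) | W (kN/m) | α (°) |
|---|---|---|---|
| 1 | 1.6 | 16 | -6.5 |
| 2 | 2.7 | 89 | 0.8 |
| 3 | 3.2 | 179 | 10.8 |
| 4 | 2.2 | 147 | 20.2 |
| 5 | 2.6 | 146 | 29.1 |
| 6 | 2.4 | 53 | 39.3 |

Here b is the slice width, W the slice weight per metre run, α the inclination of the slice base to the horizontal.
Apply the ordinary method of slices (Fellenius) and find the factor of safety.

Ordinary method of slices: FS = Σ[c'·Δl_i + (W_i cosα_i)·tanφ'] / Σ W_i sinα_i, with Δl_i = b_i / cosα_i.
Slice 1: Δl = 1.6/cos(-6.5°) = 1.610 m; N'_1 = 16·cos(-6.5°) = 15.9; c'Δl = 4.03; W sinα = -1.8
Slice 2: Δl = 2.7/cos0.8° = 2.700 m; N'_2 = 89·cos0.8° = 89.0; c'Δl = 6.75; W sinα = 1.2
Slice 3: Δl = 3.2/cos10.8° = 3.258 m; N'_3 = 179·cos10.8° = 175.8; c'Δl = 8.14; W sinα = 33.5
Slice 4: Δl = 2.2/cos20.2° = 2.344 m; N'_4 = 147·cos20.2° = 138.0; c'Δl = 5.86; W sinα = 50.8
Slice 5: Δl = 2.6/cos29.1° = 2.976 m; N'_5 = 146·cos29.1° = 127.6; c'Δl = 7.44; W sinα = 71.0
Slice 6: Δl = 2.4/cos39.3° = 3.101 m; N'_6 = 53·cos39.3° = 41.0; c'Δl = 7.75; W sinα = 33.6
Σc'Δl = 40.0 kN/m; ΣN' = 587.3 kN/m; ΣW sinα = 188.3 kN/m
Resisting = 40.0 + 587.3·tan25.1° = 40.0 + 275.1 = 315.1 kN/m
FS = 315.1 / 188.3 = 1.673

FS = 1.67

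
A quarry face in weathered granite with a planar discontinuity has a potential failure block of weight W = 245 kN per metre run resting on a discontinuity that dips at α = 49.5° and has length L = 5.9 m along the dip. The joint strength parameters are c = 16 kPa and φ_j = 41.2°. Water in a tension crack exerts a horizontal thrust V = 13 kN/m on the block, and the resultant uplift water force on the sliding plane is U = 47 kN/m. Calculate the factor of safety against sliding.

Resolving the block weight along and normal to the plane and applying the Mohr–Coulomb strength on the joint:
N' = W cosα − U − V sinα = 245·cos49.5° − 47 − 13·sin49.5° = 102.2 kN/m
Driving force T = W sinα + V cosα = 245·sin49.5° + 13·cos49.5° = 194.7 kN/m
Resisting force R = c·L + N'·tanφ_j = 16·5.9 + 102.2·tan41.2° = 94.4 + 89.5 = 183.9 kN/m
FS = R / T = 183.9 / 194.7 = 0.944

FS = 0.94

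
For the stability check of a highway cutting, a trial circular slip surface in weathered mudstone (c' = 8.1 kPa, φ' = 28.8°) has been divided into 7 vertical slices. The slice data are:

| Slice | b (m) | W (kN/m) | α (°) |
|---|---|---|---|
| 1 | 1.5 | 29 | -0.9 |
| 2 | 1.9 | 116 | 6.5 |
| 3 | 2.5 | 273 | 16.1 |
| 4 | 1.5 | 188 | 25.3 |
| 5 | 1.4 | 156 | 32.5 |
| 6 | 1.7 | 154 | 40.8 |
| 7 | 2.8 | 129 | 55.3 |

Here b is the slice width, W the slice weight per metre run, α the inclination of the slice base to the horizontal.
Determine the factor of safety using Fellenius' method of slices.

Ordinary method of slices: FS = Σ[c'·Δl_i + (W_i cosα_i)·tanφ'] / Σ W_i sinα_i, with Δl_i = b_i / cosα_i.
Slice 1: Δl = 1.5/cos(-0.9°) = 1.500 m; N'_1 = 29·cos(-0.9°) = 29.0; c'Δl = 12.15; W sinα = -0.5
Slice 2: Δl = 1.9/cos6.5° = 1.912 m; N'_2 = 116·cos6.5° = 115.3; c'Δl = 15.49; W sinα = 13.1
Slice 3: Δl = 2.5/cos16.1° = 2.602 m; N'_3 = 273·cos16.1° = 262.3; c'Δl = 21.08; W sinα = 75.7
Slice 4: Δl = 1.5/cos25.3° = 1.659 m; N'_4 = 188·cos25.3° = 170.0; c'Δl = 13.44; W sinα = 80.3
Slice 5: Δl = 1.4/cos32.5° = 1.660 m; N'_5 = 156·cos32.5° = 131.6; c'Δl = 13.45; W sinα = 83.8
Slice 6: Δl = 1.7/cos40.8° = 2.246 m; N'_6 = 154·cos40.8° = 116.6; c'Δl = 18.19; W sinα = 100.6
Slice 7: Δl = 2.8/cos55.3° = 4.918 m; N'_7 = 129·cos55.3° = 73.4; c'Δl = 39.84; W sinα = 106.1
Σc'Δl = 133.6 kN/m; ΣN' = 898.1 kN/m; ΣW sinα = 459.2 kN/m
Resisting = 133.6 + 898.1·tan28.8° = 133.6 + 493.7 = 627.4 kN/m
FS = 627.4 / 459.2 = 1.366

FS = 1.37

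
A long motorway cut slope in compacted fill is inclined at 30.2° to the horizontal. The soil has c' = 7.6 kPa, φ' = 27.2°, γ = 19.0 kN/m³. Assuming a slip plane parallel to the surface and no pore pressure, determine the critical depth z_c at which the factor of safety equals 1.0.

z_c = 7.87 m

Setting FS = 1.00 in FS = [c' + γz cos²β tanφ'] / [γz sinβ cosβ] and solving for z:
z = c' / [γ cosβ (FS·sinβ − cosβ·tanφ')]
  = 7.6 / [19.0·cos30.2°·(1.00·sin30.2° − cos30.2°·tan27.2°)]
  = 7.6 / [19.0·0.8643·(1.00·0.5030 − 0.8643·0.5139)]
  = 7.6 / 0.9663 = 7.865 m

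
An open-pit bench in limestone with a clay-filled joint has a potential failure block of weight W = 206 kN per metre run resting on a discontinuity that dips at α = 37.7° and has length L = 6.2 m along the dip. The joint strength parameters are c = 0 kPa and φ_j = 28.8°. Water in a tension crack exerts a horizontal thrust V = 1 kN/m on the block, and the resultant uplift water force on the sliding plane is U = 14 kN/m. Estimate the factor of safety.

FS = 0.64

Resolving the block weight along and normal to the plane and applying the Mohr–Coulomb strength on the joint:
N' = W cosα − U − V sinα = 206·cos37.7° − 14 − 1·sin37.7° = 148.4 kN/m
Driving force T = W sinα + V cosα = 206·sin37.7° + 1·cos37.7° = 126.8 kN/m
Resisting force R = c·L + N'·tanφ_j = 0·6.2 + 148.4·tan28.8° = 0.0 + 81.6 = 81.6 kN/m
FS = R / T = 81.6 / 126.8 = 0.643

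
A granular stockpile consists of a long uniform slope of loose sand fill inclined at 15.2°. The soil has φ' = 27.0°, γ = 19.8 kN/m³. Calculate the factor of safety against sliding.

FS = 1.88

For a dry cohesionless infinite slope the factor of safety is FS = tanφ' / tanβ.
FS = tan27.0° / tan15.2° = 0.5095 / 0.2717 = 1.875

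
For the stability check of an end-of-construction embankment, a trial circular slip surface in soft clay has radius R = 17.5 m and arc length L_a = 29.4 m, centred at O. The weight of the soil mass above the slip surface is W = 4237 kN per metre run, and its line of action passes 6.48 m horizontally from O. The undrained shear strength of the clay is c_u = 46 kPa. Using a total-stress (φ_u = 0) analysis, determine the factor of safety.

FS = 0.86

Taking moments about the centre O, the resisting moment is provided by the undrained shear strength acting along the arc:
M_R = c_u·L_a·R = 46·29.40·17.5 = 23667.0 kN·m/m
M_D = W·d = 4237·6.48 = 27455.8 kN·m/m
FS = M_R / M_D = 23667.0 / 27455.8 = 0.862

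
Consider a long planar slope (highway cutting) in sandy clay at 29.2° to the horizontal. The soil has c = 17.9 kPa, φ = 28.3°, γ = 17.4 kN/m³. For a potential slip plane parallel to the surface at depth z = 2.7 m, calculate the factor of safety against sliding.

For an infinite slope with a slip plane parallel to the surface (no pore pressure): FS = [c + γz cos²β tanφ] / [γz sinβ cosβ].
γz = 17.4·2.7 = 46.98 kN/m²
Numerator = 17.9 + 46.98·cos²29.2°·tan28.3° = 17.9 + 46.98·0.7620·0.5384 = 37.175 kPa
Denominator = 46.98·sin29.2°·cos29.2° = 46.98·0.4879·0.8729 = 20.007 kPa
FS = 37.175 / 20.007 = 1.858

FS = 1.86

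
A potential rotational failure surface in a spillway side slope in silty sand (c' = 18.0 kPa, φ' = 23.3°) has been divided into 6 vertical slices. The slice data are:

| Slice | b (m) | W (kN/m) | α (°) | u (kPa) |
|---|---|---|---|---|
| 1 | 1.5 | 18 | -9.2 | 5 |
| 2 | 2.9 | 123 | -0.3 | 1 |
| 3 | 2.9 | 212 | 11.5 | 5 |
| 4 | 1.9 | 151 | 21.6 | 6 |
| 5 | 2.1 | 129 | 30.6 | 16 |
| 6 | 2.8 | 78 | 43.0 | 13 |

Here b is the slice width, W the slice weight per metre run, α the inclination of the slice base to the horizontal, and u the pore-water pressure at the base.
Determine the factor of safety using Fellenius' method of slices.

FS = 2.40

Ordinary method of slices: FS = Σ[c'·Δl_i + (W_i cosα_i − u_i·Δl_i)·tanφ'] / Σ W_i sinα_i, with Δl_i = b_i / cosα_i.
Slice 1: Δl = 1.5/cos(-9.2°) = 1.520 m; N'_1 = 18·cos(-9.2°) − 5·1.520 = 10.2; c'Δl = 27.35; W sinα = -2.9
Slice 2: Δl = 2.9/cos(-0.3°) = 2.900 m; N'_2 = 123·cos(-0.3°) − 1·2.900 = 120.1; c'Δl = 52.20; W sinα = -0.6
Slice 3: Δl = 2.9/cos11.5° = 2.959 m; N'_3 = 212·cos11.5° − 5·2.959 = 192.9; c'Δl = 53.27; W sinα = 42.3
Slice 4: Δl = 1.9/cos21.6° = 2.044 m; N'_4 = 151·cos21.6° − 6·2.044 = 128.1; c'Δl = 36.78; W sinα = 55.6
Slice 5: Δl = 2.1/cos30.6° = 2.440 m; N'_5 = 129·cos30.6° − 16·2.440 = 72.0; c'Δl = 43.92; W sinα = 65.7
Slice 6: Δl = 2.8/cos43.0° = 3.829 m; N'_6 = 78·cos43.0° − 13·3.829 = 7.3; c'Δl = 68.91; W sinα = 53.2
Σc'Δl = 282.4 kN/m; ΣN' = 530.6 kN/m; ΣW sinα = 213.2 kN/m
Resisting = 282.4 + 530.6·tan23.3° = 282.4 + 228.5 = 511.0 kN/m
FS = 511.0 / 213.2 = 2.397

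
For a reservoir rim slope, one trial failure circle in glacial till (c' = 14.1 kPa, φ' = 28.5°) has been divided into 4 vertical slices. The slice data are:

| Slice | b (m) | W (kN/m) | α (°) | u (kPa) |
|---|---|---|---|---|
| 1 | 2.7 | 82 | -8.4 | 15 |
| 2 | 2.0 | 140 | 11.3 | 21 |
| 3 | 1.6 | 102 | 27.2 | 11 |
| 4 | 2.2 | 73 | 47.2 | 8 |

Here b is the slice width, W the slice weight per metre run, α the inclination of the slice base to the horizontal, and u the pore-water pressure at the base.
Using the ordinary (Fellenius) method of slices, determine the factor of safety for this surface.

FS = 2.27

Ordinary method of slices: FS = Σ[c'·Δl_i + (W_i cosα_i − u_i·Δl_i)·tanφ'] / Σ W_i sinα_i, with Δl_i = b_i / cosα_i.
Slice 1: Δl = 2.7/cos(-8.4°) = 2.729 m; N'_1 = 82·cos(-8.4°) − 15·2.729 = 40.2; c'Δl = 38.48; W sinα = -12.0
Slice 2: Δl = 2.0/cos11.3° = 2.040 m; N'_2 = 140·cos11.3° − 21·2.040 = 94.5; c'Δl = 28.76; W sinα = 27.4
Slice 3: Δl = 1.6/cos27.2° = 1.799 m; N'_3 = 102·cos27.2° − 11·1.799 = 70.9; c'Δl = 25.36; W sinα = 46.6
Slice 4: Δl = 2.2/cos47.2° = 3.238 m; N'_4 = 73·cos47.2° − 8·3.238 = 23.7; c'Δl = 45.66; W sinα = 53.6
Σc'Δl = 138.3 kN/m; ΣN' = 229.3 kN/m; ΣW sinα = 115.6 kN/m
Resisting = 138.3 + 229.3·tan28.5° = 138.3 + 124.5 = 262.7 kN/m
FS = 262.7 / 115.6 = 2.272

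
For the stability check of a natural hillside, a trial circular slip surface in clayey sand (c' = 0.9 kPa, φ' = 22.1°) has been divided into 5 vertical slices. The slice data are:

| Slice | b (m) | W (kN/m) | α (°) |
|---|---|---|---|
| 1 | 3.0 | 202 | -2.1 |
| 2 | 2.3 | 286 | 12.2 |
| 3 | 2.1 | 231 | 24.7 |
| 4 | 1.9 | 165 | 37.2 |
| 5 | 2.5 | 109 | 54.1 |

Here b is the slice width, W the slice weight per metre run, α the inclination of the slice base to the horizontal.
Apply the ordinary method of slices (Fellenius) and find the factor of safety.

FS = 1.10

Ordinary method of slices: FS = Σ[c'·Δl_i + (W_i cosα_i)·tanφ'] / Σ W_i sinα_i, with Δl_i = b_i / cosα_i.
Slice 1: Δl = 3.0/cos(-2.1°) = 3.002 m; N'_1 = 202·cos(-2.1°) = 201.9; c'Δl = 2.70; W sinα = -7.4
Slice 2: Δl = 2.3/cos12.2° = 2.353 m; N'_2 = 286·cos12.2° = 279.5; c'Δl = 2.12; W sinα = 60.4
Slice 3: Δl = 2.1/cos24.7° = 2.311 m; N'_3 = 231·cos24.7° = 209.9; c'Δl = 2.08; W sinα = 96.5
Slice 4: Δl = 1.9/cos37.2° = 2.385 m; N'_4 = 165·cos37.2° = 131.4; c'Δl = 2.15; W sinα = 99.8
Slice 5: Δl = 2.5/cos54.1° = 4.264 m; N'_5 = 109·cos54.1° = 63.9; c'Δl = 3.84; W sinα = 88.3
Σc'Δl = 12.9 kN/m; ΣN' = 886.6 kN/m; ΣW sinα = 337.6 kN/m
Resisting = 12.9 + 886.6·tan22.1° = 12.9 + 360.0 = 372.9 kN/m
FS = 372.9 / 337.6 = 1.105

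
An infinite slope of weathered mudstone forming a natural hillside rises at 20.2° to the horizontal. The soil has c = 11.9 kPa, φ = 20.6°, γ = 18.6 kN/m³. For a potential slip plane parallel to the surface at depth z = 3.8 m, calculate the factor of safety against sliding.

For an infinite slope with a slip plane parallel to the surface (no pore pressure): FS = [c + γz cos²β tanφ] / [γz sinβ cosβ].
γz = 18.6·3.8 = 70.68 kN/m²
Numerator = 11.9 + 70.68·cos²20.2°·tan20.6° = 11.9 + 70.68·0.8808·0.3759 = 35.299 kPa
Denominator = 70.68·sin20.2°·cos20.2° = 70.68·0.3453·0.9385 = 22.905 kPa
FS = 35.299 / 22.905 = 1.541

FS = 1.54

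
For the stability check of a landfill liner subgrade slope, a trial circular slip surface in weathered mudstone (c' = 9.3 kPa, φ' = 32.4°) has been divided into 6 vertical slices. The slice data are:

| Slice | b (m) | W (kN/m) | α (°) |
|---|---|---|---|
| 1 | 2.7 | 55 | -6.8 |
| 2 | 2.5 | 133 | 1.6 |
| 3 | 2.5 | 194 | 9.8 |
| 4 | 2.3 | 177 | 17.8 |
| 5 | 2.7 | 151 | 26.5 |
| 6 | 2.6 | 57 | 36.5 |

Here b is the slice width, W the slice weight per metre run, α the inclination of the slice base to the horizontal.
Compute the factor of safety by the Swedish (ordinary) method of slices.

Ordinary method of slices: FS = Σ[c'·Δl_i + (W_i cosα_i)·tanφ'] / Σ W_i sinα_i, with Δl_i = b_i / cosα_i.
Slice 1: Δl = 2.7/cos(-6.8°) = 2.719 m; N'_1 = 55·cos(-6.8°) = 54.6; c'Δl = 25.29; W sinα = -6.5
Slice 2: Δl = 2.5/cos1.6° = 2.501 m; N'_2 = 133·cos1.6° = 132.9; c'Δl = 23.26; W sinα = 3.7
Slice 3: Δl = 2.5/cos9.8° = 2.537 m; N'_3 = 194·cos9.8° = 191.2; c'Δl = 23.59; W sinα = 33.0
Slice 4: Δl = 2.3/cos17.8° = 2.416 m; N'_4 = 177·cos17.8° = 168.5; c'Δl = 22.47; W sinα = 54.1
Slice 5: Δl = 2.7/cos26.5° = 3.017 m; N'_5 = 151·cos26.5° = 135.1; c'Δl = 28.06; W sinα = 67.4
Slice 6: Δl = 2.6/cos36.5° = 3.234 m; N'_6 = 57·cos36.5° = 45.8; c'Δl = 30.08; W sinα = 33.9
Σc'Δl = 152.7 kN/m; ΣN' = 728.2 kN/m; ΣW sinα = 185.6 kN/m
Resisting = 152.7 + 728.2·tan32.4° = 152.7 + 462.1 = 614.9 kN/m
FS = 614.9 / 185.6 = 3.313

FS = 3.31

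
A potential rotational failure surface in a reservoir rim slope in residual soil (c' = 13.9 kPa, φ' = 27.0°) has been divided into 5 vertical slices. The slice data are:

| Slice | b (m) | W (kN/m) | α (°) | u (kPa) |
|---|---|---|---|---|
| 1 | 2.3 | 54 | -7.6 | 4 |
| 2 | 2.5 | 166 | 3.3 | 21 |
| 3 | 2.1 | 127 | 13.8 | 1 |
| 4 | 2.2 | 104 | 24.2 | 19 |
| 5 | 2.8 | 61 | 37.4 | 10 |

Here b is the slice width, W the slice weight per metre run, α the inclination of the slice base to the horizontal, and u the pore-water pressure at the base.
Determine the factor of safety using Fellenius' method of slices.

Ordinary method of slices: FS = Σ[c'·Δl_i + (W_i cosα_i − u_i·Δl_i)·tanφ'] / Σ W_i sinα_i, with Δl_i = b_i / cosα_i.
Slice 1: Δl = 2.3/cos(-7.6°) = 2.320 m; N'_1 = 54·cos(-7.6°) − 4·2.320 = 44.2; c'Δl = 32.25; W sinα = -7.1
Slice 2: Δl = 2.5/cos3.3° = 2.504 m; N'_2 = 166·cos3.3° − 21·2.504 = 113.1; c'Δl = 34.81; W sinα = 9.6
Slice 3: Δl = 2.1/cos13.8° = 2.162 m; N'_3 = 127·cos13.8° − 1·2.162 = 121.2; c'Δl = 30.06; W sinα = 30.3
Slice 4: Δl = 2.2/cos24.2° = 2.412 m; N'_4 = 104·cos24.2° − 19·2.412 = 49.0; c'Δl = 33.53; W sinα = 42.6
Slice 5: Δl = 2.8/cos37.4° = 3.525 m; N'_5 = 61·cos37.4° − 10·3.525 = 13.2; c'Δl = 48.99; W sinα = 37.0
Σc'Δl = 179.6 kN/m; ΣN' = 340.8 kN/m; ΣW sinα = 112.4 kN/m
Resisting = 179.6 + 340.8·tan27.0° = 179.6 + 173.6 = 353.3 kN/m
FS = 353.3 / 112.4 = 3.143

FS = 3.14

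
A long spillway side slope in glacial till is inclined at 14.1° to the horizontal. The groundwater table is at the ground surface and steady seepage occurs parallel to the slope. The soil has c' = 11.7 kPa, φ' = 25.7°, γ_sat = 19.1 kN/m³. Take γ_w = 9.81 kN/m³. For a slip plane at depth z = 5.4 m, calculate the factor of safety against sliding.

With seepage parallel to the slope and the water table at the surface, the effective normal stress on the slip plane uses the buoyant unit weight γ' = γ_sat − γ_w while the driving shear stress uses γ_sat:
FS = [c' + γ' z cos²β tanφ'] / [γ_sat z sinβ cosβ]
γ' = 19.1 − 9.81 = 9.29 kN/m³
Numerator = 11.7 + 9.29·5.4·cos²14.1°·tan25.7° = 11.7 + 9.29·5.4·0.9407·0.4813 = 34.410 kPa
Denominator = 19.1·5.4·sin14.1°·cos14.1° = 19.1·5.4·0.2436·0.9699 = 24.369 kPa
FS = 34.410 / 24.369 = 1.412

FS = 1.41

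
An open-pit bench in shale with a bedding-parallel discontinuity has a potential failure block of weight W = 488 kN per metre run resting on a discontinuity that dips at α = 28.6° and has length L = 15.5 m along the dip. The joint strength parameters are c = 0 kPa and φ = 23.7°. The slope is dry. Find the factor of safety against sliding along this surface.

FS = 0.81

Resolving the block weight along and normal to the plane and applying the Mohr–Coulomb strength on the joint:
N' = W cosα = 488·cos28.6° = 428.5 kN/m
Driving force T = W sinα = 488·sin28.6° = 233.6 kN/m
Resisting force R = c·L + N'·tanφ = 0·15.5 + 428.5·tan23.7° = 0.0 + 188.1 = 188.1 kN/m
FS = R / T = 188.1 / 233.6 = 0.805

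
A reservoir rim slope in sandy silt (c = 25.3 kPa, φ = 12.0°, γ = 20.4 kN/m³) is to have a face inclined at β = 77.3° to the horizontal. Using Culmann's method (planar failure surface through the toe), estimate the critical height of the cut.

H_c = 8.13 m

Culmann's analysis gives the critical failure plane at α_cr = (β + φ)/2 = (77.3 + 12.0)/2 = 44.6°, and the critical height
H_c = (4c/γ) · sinβ cosφ / [1 − cos(β − φ)]
    = (4·25.3/20.4) · sin77.3°·cos12.0° / [1 − cos(65.3°)]
    = 4.961 · 0.9755·0.9781 / [1 − 0.4179]
    = 4.961 · 0.9542 / 0.5821
    = 8.13 m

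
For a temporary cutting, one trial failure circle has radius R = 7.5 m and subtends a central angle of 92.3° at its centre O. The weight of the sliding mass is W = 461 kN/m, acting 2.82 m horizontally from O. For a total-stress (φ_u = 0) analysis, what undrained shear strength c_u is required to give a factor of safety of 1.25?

FS = c_u·L_a·R / (W·d), so c_u = FS·W·d / (L_a·R).
Arc length L_a = R·θ = 7.5·(92.3°·π/180) = 7.5·1.6109 = 12.08 m
c_u = 1.25·461·2.82 / (12.08·7.5) = 1625.0 / 90.62 = 17.93 kPa

c_u = 17.9 kPa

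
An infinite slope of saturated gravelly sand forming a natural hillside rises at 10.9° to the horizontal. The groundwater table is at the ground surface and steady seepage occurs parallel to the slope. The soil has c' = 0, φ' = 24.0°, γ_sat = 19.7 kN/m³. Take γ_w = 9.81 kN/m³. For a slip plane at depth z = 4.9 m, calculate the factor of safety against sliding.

FS = 1.16

With seepage parallel to the slope and the water table at the surface, the effective normal stress on the slip plane uses the buoyant unit weight γ' = γ_sat − γ_w while the driving shear stress uses γ_sat:
FS = [c' + γ' z cos²β tanφ'] / [γ_sat z sinβ cosβ]
(For c' = 0 this reduces to FS = (γ'/γ_sat)·tanφ'/tanβ.)
γ' = 19.7 − 9.81 = 9.89 kN/m³
Numerator = 0.0 + 9.89·4.9·cos²10.9°·tan24.0° = 0.0 + 9.89·4.9·0.9642·0.4452 = 20.805 kPa
Denominator = 19.7·4.9·sin10.9°·cos10.9° = 19.7·4.9·0.1891·0.9820 = 17.924 kPa
FS = 20.805 / 17.924 = 1.161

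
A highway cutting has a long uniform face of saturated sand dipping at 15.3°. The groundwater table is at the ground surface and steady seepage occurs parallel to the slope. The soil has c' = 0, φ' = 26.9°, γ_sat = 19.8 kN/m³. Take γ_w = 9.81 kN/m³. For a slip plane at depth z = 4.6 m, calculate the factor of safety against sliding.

With seepage parallel to the slope and the water table at the surface, the effective normal stress on the slip plane uses the buoyant unit weight γ' = γ_sat − γ_w while the driving shear stress uses γ_sat:
FS = [c' + γ' z cos²β tanφ'] / [γ_sat z sinβ cosβ]
(For c' = 0 this reduces to FS = (γ'/γ_sat)·tanφ'/tanβ.)
γ' = 19.8 − 9.81 = 9.99 kN/m³
Numerator = 0.0 + 9.99·4.6·cos²15.3°·tan26.9° = 0.0 + 9.99·4.6·0.9304·0.5073 = 21.690 kPa
Denominator = 19.8·4.6·sin15.3°·cos15.3° = 19.8·4.6·0.2639·0.9646 = 23.182 kPa
FS = 21.690 / 23.182 = 0.936

FS = 0.94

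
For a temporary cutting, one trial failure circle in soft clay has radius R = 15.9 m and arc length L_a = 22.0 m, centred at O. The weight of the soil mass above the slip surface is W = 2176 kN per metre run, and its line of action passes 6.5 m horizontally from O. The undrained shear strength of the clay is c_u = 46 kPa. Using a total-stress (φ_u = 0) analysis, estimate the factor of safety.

FS = 1.14

Taking moments about the centre O, the resisting moment is provided by the undrained shear strength acting along the arc:
M_R = c_u·L_a·R = 46·22.00·15.9 = 16090.8 kN·m/m
M_D = W·d = 2176·6.5 = 14144.0 kN·m/m
FS = M_R / M_D = 16090.8 / 14144.0 = 1.138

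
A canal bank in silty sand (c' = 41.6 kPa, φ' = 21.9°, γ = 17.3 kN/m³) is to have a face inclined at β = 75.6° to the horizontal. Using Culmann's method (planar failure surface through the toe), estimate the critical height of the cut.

Culmann's analysis gives the critical failure plane at α_cr = (β + φ')/2 = (75.6 + 21.9)/2 = 48.8°, and the critical height
H_c = (4c'/γ) · sinβ cosφ' / [1 − cos(β − φ')]
    = (4·41.6/17.3) · sin75.6°·cos21.9° / [1 − cos(53.7°)]
    = 9.618 · 0.9686·0.9278 / [1 − 0.5920]
    = 9.618 · 0.8987 / 0.4080
    = 21.19 m

H_c = 21.19 m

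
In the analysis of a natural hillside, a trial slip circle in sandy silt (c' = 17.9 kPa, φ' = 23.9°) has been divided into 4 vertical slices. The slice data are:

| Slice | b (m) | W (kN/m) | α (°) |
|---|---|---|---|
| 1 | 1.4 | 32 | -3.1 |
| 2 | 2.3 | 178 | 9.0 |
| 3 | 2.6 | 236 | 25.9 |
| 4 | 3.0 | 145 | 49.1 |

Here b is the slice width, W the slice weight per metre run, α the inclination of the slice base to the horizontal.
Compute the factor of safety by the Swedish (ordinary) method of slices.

Ordinary method of slices: FS = Σ[c'·Δl_i + (W_i cosα_i)·tanφ'] / Σ W_i sinα_i, with Δl_i = b_i / cosα_i.
Slice 1: Δl = 1.4/cos(-3.1°) = 1.402 m; N'_1 = 32·cos(-3.1°) = 32.0; c'Δl = 25.10; W sinα = -1.7
Slice 2: Δl = 2.3/cos9.0° = 2.329 m; N'_2 = 178·cos9.0° = 175.8; c'Δl = 41.68; W sinα = 27.8
Slice 3: Δl = 2.6/cos25.9° = 2.890 m; N'_3 = 236·cos25.9° = 212.3; c'Δl = 51.74; W sinα = 103.1
Slice 4: Δl = 3.0/cos49.1° = 4.582 m; N'_4 = 145·cos49.1° = 94.9; c'Δl = 82.02; W sinα = 109.6
Σc'Δl = 200.5 kN/m; ΣN' = 515.0 kN/m; ΣW sinα = 238.8 kN/m
Resisting = 200.5 + 515.0·tan23.9° = 200.5 + 228.2 = 428.7 kN/m
FS = 428.7 / 238.8 = 1.795

FS = 1.80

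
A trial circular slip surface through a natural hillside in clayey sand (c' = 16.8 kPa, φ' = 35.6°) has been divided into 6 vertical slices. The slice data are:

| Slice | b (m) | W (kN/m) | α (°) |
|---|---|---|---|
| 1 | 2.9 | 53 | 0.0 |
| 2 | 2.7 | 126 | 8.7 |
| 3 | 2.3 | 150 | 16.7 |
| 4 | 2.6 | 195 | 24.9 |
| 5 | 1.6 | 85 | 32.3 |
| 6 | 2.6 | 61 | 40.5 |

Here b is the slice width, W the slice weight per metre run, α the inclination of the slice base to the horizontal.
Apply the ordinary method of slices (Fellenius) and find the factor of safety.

Ordinary method of slices: FS = Σ[c'·Δl_i + (W_i cosα_i)·tanφ'] / Σ W_i sinα_i, with Δl_i = b_i / cosα_i.
Slice 1: Δl = 2.9/cos0.0° = 2.900 m; N'_1 = 53·cos0.0° = 53.0; c'Δl = 48.72; W sinα = 0.0
Slice 2: Δl = 2.7/cos8.7° = 2.731 m; N'_2 = 126·cos8.7° = 124.6; c'Δl = 45.89; W sinα = 19.1
Slice 3: Δl = 2.3/cos16.7° = 2.401 m; N'_3 = 150·cos16.7° = 143.7; c'Δl = 40.34; W sinα = 43.1
Slice 4: Δl = 2.6/cos24.9° = 2.866 m; N'_4 = 195·cos24.9° = 176.9; c'Δl = 48.16; W sinα = 82.1
Slice 5: Δl = 1.6/cos32.3° = 1.893 m; N'_5 = 85·cos32.3° = 71.8; c'Δl = 31.80; W sinα = 45.4
Slice 6: Δl = 2.6/cos40.5° = 3.419 m; N'_6 = 61·cos40.5° = 46.4; c'Δl = 57.44; W sinα = 39.6
Σc'Δl = 272.3 kN/m; ΣN' = 616.3 kN/m; ΣW sinα = 229.3 kN/m
Resisting = 272.3 + 616.3·tan35.6° = 272.3 + 441.2 = 713.6 kN/m
FS = 713.6 / 229.3 = 3.112

FS = 3.11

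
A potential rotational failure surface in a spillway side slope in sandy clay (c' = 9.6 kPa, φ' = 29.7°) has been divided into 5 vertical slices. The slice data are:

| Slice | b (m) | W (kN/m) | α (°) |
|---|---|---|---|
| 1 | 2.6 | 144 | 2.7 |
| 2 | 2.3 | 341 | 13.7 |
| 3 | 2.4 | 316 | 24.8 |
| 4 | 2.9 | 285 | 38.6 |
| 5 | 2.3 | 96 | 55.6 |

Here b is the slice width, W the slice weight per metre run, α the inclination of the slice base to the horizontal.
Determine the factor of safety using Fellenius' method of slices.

Ordinary method of slices: FS = Σ[c'·Δl_i + (W_i cosα_i)·tanφ'] / Σ W_i sinα_i, with Δl_i = b_i / cosα_i.
Slice 1: Δl = 2.6/cos2.7° = 2.603 m; N'_1 = 144·cos2.7° = 143.8; c'Δl = 24.99; W sinα = 6.8
Slice 2: Δl = 2.3/cos13.7° = 2.367 m; N'_2 = 341·cos13.7° = 331.3; c'Δl = 22.73; W sinα = 80.8
Slice 3: Δl = 2.4/cos24.8° = 2.644 m; N'_3 = 316·cos24.8° = 286.9; c'Δl = 25.38; W sinα = 132.5
Slice 4: Δl = 2.9/cos38.6° = 3.711 m; N'_4 = 285·cos38.6° = 222.7; c'Δl = 35.62; W sinα = 177.8
Slice 5: Δl = 2.3/cos55.6° = 4.071 m; N'_5 = 96·cos55.6° = 54.2; c'Δl = 39.08; W sinα = 79.2
Σc'Δl = 147.8 kN/m; ΣN' = 1039.0 kN/m; ΣW sinα = 477.1 kN/m
Resisting = 147.8 + 1039.0·tan29.7° = 147.8 + 592.6 = 740.4 kN/m
FS = 740.4 / 477.1 = 1.552

FS = 1.55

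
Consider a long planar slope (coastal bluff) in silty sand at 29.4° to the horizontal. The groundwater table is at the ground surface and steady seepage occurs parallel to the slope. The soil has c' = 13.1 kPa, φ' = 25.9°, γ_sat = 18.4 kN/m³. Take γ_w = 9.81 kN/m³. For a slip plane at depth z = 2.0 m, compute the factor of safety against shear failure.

FS = 1.23

With seepage parallel to the slope and the water table at the surface, the effective normal stress on the slip plane uses the buoyant unit weight γ' = γ_sat − γ_w while the driving shear stress uses γ_sat:
FS = [c' + γ' z cos²β tanφ'] / [γ_sat z sinβ cosβ]
γ' = 18.4 − 9.81 = 8.59 kN/m³
Numerator = 13.1 + 8.59·2.0·cos²29.4°·tan25.9° = 13.1 + 8.59·2.0·0.7590·0.4856 = 19.432 kPa
Denominator = 18.4·2.0·sin29.4°·cos29.4° = 18.4·2.0·0.4909·0.8712 = 15.739 kPa
FS = 19.432 / 15.739 = 1.235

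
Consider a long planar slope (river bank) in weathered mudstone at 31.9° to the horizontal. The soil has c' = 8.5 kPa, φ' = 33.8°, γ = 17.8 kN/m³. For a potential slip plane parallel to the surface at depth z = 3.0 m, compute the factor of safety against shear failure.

For an infinite slope with a slip plane parallel to the surface (no pore pressure): FS = [c' + γz cos²β tanφ'] / [γz sinβ cosβ].
γz = 17.8·3.0 = 53.40 kN/m²
Numerator = 8.5 + 53.40·cos²31.9°·tan33.8° = 8.5 + 53.40·0.7208·0.6694 = 34.266 kPa
Denominator = 53.40·sin31.9°·cos31.9° = 53.40·0.5284·0.8490 = 23.957 kPa
FS = 34.266 / 23.957 = 1.430

FS = 1.43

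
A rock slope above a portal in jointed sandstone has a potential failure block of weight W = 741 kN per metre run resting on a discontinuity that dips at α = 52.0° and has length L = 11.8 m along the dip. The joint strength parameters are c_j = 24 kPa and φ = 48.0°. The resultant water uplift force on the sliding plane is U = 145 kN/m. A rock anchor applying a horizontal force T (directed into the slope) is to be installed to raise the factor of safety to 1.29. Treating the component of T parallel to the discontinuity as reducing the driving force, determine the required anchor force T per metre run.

T = 75 kN/m

Resolving forces along and normal to the sliding plane, with the horizontal anchor force T adding T·sinα to the effective normal force and T·cosα acting up the plane against the driving force:
FS = [c_jL + (W cosα − U + T sinα) tanφ] / [W sinα − T cosα]
Without the anchor: N' = 311.2 kN/m, driving T_d = 583.9 kN/m, resisting R = 24·11.8 + 311.2·tan48.0° = 628.8 kN/m, FS = 1.08.
Setting FS = 1.29 and solving for T:
1.29·(583.9 − T cos52.0°) = 628.8 + T sin52.0°·tan48.0°
T·(sin52.0°·tan48.0° + 1.29·cos52.0°) = 1.29·583.9 − 628.8
T·(0.7880·1.1106 + 1.29·0.6157) = 753.3 − 628.8 = 124.4
T·1.6694 = 124.4
T = 74.5 kN/m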